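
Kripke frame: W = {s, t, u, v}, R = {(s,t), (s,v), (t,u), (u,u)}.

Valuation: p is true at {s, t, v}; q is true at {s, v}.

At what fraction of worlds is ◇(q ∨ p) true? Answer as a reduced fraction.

1/4

s: successors {t, v}; q ∨ p there: t:T, v:T. ✓
t: successors {u}; q ∨ p there: u:F. ✗
u: successors {u}; q ∨ p there: u:F. ✗
v: no successors, so ◇(q ∨ p) fails. ✗
That's 1 of 4 worlds, so 1/4.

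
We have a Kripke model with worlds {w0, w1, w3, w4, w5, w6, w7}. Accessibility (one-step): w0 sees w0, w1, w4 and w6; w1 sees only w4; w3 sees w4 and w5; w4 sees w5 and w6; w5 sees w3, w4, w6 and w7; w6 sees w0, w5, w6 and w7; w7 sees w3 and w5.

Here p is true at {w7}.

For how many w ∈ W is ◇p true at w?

w0: successors {w0, w1, w4, w6}; p there: w0:F, w1:F, w4:F, w6:F. ✗
w1: successors {w4}; p there: w4:F. ✗
w3: successors {w4, w5}; p there: w4:F, w5:F. ✗
w4: successors {w5, w6}; p there: w5:F, w6:F. ✗
w5: successors {w3, w4, w6, w7}; p there: w3:F, w4:F, w6:F, w7:T. ✓
w6: successors {w0, w5, w6, w7}; p there: w0:F, w5:F, w6:F, w7:T. ✓
w7: successors {w3, w5}; p there: w3:F, w5:F. ✗
Satisfying worlds: {w5, w6}.

2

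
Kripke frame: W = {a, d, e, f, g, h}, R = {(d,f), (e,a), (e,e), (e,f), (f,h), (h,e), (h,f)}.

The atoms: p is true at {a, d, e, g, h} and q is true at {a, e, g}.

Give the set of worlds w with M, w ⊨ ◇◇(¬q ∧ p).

{d, e, h}

a: no successors, so ◇◇(¬q ∧ p) fails. ✗
d: successors {f}; ◇(¬q ∧ p) there: f:T. ✓
e: successors {a, e, f}; ◇(¬q ∧ p) there: a:F, e:F, f:T. ✓
f: successors {h}; ◇(¬q ∧ p) there: h:F. ✗
g: no successors, so ◇◇(¬q ∧ p) fails. ✗
h: successors {e, f}; ◇(¬q ∧ p) there: e:F, f:T. ✓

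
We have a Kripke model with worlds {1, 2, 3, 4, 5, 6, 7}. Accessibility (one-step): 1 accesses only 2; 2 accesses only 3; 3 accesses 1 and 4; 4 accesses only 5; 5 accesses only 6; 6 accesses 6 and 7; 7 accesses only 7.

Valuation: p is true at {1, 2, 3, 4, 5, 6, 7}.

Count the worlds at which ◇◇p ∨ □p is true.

7

1: ◇◇p is T, □p is T. ✓
2: ◇◇p is T, □p is T. ✓
3: ◇◇p is T, □p is T. ✓
4: ◇◇p is T, □p is T. ✓
5: ◇◇p is T, □p is T. ✓
6: ◇◇p is T, □p is T. ✓
7: ◇◇p is T, □p is T. ✓
Satisfying worlds: {1, 2, 3, 4, 5, 6, 7}.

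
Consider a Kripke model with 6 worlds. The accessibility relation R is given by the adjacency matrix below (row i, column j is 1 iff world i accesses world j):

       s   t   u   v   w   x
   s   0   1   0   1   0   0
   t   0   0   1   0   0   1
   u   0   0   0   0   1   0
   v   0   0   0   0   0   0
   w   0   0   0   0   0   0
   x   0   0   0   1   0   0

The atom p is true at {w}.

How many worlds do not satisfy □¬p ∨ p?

s: □¬p is T, p is F. ✓
t: □¬p is T, p is F. ✓
u: □¬p is F, p is F. ✗
v: □¬p is T, p is F. ✓
w: □¬p is T, p is T. ✓
x: □¬p is T, p is F. ✓
Satisfying worlds: {s, t, v, w, x}.
So □¬p ∨ p fails at the other 1 world.

1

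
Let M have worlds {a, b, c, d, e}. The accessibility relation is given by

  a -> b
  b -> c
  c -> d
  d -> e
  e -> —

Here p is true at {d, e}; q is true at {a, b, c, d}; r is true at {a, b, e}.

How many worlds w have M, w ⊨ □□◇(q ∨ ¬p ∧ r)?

a: successors {b}; □◇(q ∨ ¬p ∧ r) there: b:T. ✓
b: successors {c}; □◇(q ∨ ¬p ∧ r) there: c:F. ✗
c: successors {d}; □◇(q ∨ ¬p ∧ r) there: d:F. ✗
d: successors {e}; □◇(q ∨ ¬p ∧ r) there: e:T. ✓
e: no successors, so □□◇(q ∨ ¬p ∧ r) holds vacuously. ✓
Satisfying worlds: {a, d, e}.

3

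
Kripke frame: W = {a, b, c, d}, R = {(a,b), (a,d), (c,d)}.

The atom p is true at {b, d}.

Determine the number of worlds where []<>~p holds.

2

a: successors {b, d}; <>~p there: b:F, d:F. ✗
b: no successors, so []<>~p holds vacuously. ✓
c: successors {d}; <>~p there: d:F. ✗
d: no successors, so []<>~p holds vacuously. ✓
Satisfying worlds: {b, d}.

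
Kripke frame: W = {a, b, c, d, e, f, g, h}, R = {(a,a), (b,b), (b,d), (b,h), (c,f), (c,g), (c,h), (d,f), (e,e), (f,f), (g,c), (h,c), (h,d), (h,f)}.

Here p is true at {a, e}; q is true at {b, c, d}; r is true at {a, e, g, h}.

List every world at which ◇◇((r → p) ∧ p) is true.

a: successors {a}; ◇((r → p) ∧ p) there: a:T. ✓
b: successors {b, d, h}; ◇((r → p) ∧ p) there: b:F, d:F, h:F. ✗
c: successors {f, g, h}; ◇((r → p) ∧ p) there: f:F, g:F, h:F. ✗
d: successors {f}; ◇((r → p) ∧ p) there: f:F. ✗
e: successors {e}; ◇((r → p) ∧ p) there: e:T. ✓
f: successors {f}; ◇((r → p) ∧ p) there: f:F. ✗
g: successors {c}; ◇((r → p) ∧ p) there: c:F. ✗
h: successors {c, d, f}; ◇((r → p) ∧ p) there: c:F, d:F, f:F. ✗

{a, e}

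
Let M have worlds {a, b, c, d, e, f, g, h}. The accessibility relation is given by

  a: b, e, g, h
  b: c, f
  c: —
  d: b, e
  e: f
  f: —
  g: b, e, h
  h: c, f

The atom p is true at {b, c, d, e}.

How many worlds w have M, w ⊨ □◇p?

a: successors {b, e, g, h}; ◇p there: b:T, e:F, g:T, h:T. ✗
b: successors {c, f}; ◇p there: c:F, f:F. ✗
c: no successors, so □◇p holds vacuously. ✓
d: successors {b, e}; ◇p there: b:T, e:F. ✗
e: successors {f}; ◇p there: f:F. ✗
f: no successors, so □◇p holds vacuously. ✓
g: successors {b, e, h}; ◇p there: b:T, e:F, h:T. ✗
h: successors {c, f}; ◇p there: c:F, f:F. ✗
Satisfying worlds: {c, f}.

2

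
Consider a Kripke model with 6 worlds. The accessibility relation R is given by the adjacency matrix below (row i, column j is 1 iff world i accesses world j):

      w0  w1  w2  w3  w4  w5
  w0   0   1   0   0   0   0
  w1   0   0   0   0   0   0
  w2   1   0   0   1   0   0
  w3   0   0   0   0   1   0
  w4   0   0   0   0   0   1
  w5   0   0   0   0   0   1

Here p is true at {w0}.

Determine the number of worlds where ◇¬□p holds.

w0: successors {w1}; ¬□p there: w1:F. ✗
w1: no successors, so ◇¬□p fails. ✗
w2: successors {w0, w3}; ¬□p there: w0:T, w3:T. ✓
w3: successors {w4}; ¬□p there: w4:T. ✓
w4: successors {w5}; ¬□p there: w5:T. ✓
w5: successors {w5}; ¬□p there: w5:T. ✓
Satisfying worlds: {w2, w3, w4, w5}.

4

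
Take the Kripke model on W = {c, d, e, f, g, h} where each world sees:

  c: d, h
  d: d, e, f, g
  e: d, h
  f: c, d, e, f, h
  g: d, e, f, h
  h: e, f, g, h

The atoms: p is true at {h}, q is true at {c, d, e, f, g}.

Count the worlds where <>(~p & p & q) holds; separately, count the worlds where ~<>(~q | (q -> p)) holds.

0 and 1

For <>(~p & p & q):
c: successors {d, h}; ~p & p & q there: d:F, h:F. ✗
d: successors {d, e, f, g}; ~p & p & q there: d:F, e:F, f:F, g:F. ✗
e: successors {d, h}; ~p & p & q there: d:F, h:F. ✗
f: successors {c, d, e, f, h}; ~p & p & q there: c:F, d:F, e:F, f:F, h:F. ✗
g: successors {d, e, f, h}; ~p & p & q there: d:F, e:F, f:F, h:F. ✗
h: successors {e, f, g, h}; ~p & p & q there: e:F, f:F, g:F, h:F. ✗
— 0 worlds.
For ~<>(~q | (q -> p)):
c: <>(~q | (q -> p)) is T. ✗
d: <>(~q | (q -> p)) is F. ✓
e: <>(~q | (q -> p)) is T. ✗
f: <>(~q | (q -> p)) is T. ✗
g: <>(~q | (q -> p)) is T. ✗
h: <>(~q | (q -> p)) is T. ✗
— 1 world.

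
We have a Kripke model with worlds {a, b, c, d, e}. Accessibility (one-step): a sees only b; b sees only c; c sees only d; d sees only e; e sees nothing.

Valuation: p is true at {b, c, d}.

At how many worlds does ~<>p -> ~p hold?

4

a: ~<>p is F, ~p is T. ✓
b: ~<>p is F, ~p is F. ✓
c: ~<>p is F, ~p is F. ✓
d: ~<>p is T, ~p is F. ✗
e: ~<>p is T, ~p is T. ✓
Satisfying worlds: {a, b, c, e}.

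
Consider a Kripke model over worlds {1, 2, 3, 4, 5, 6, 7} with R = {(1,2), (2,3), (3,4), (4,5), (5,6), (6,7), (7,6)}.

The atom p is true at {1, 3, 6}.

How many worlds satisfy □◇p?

3

1: successors {2}; ◇p there: 2:T. ✓
2: successors {3}; ◇p there: 3:F. ✗
3: successors {4}; ◇p there: 4:F. ✗
4: successors {5}; ◇p there: 5:T. ✓
5: successors {6}; ◇p there: 6:F. ✗
6: successors {7}; ◇p there: 7:T. ✓
7: successors {6}; ◇p there: 6:F. ✗
Satisfying worlds: {1, 4, 6}.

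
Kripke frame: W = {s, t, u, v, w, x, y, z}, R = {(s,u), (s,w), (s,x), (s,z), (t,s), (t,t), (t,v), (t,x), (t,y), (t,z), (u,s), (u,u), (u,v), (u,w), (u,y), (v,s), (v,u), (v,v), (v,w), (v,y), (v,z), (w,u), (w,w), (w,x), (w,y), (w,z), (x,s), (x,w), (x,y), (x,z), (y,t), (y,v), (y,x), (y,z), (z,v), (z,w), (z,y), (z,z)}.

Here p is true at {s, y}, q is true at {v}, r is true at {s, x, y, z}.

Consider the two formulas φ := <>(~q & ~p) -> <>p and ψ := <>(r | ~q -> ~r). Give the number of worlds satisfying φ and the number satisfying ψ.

For <>(~q & ~p) -> <>p:
s: <>(~q & ~p) is T, <>p is F. ✗
t: <>(~q & ~p) is T, <>p is T. ✓
u: <>(~q & ~p) is T, <>p is T. ✓
v: <>(~q & ~p) is T, <>p is T. ✓
w: <>(~q & ~p) is T, <>p is T. ✓
x: <>(~q & ~p) is T, <>p is T. ✓
y: <>(~q & ~p) is T, <>p is F. ✗
z: <>(~q & ~p) is T, <>p is T. ✓
— 6 worlds.
For <>(r | ~q -> ~r):
s: successors {u, w, x, z}; r | ~q -> ~r there: u:T, w:T, x:F, z:F. ✓
t: successors {s, t, v, x, y, z}; r | ~q -> ~r there: s:F, t:T, v:T, x:F, y:F, z:F. ✓
u: successors {s, u, v, w, y}; r | ~q -> ~r there: s:F, u:T, v:T, w:T, y:F. ✓
v: successors {s, u, v, w, y, z}; r | ~q -> ~r there: s:F, u:T, v:T, w:T, y:F, z:F. ✓
w: successors {u, w, x, y, z}; r | ~q -> ~r there: u:T, w:T, x:F, y:F, z:F. ✓
x: successors {s, w, y, z}; r | ~q -> ~r there: s:F, w:T, y:F, z:F. ✓
y: successors {t, v, x, z}; r | ~q -> ~r there: t:T, v:T, x:F, z:F. ✓
z: successors {v, w, y, z}; r | ~q -> ~r there: v:T, w:T, y:F, z:F. ✓
— 8 worlds.

6 and 8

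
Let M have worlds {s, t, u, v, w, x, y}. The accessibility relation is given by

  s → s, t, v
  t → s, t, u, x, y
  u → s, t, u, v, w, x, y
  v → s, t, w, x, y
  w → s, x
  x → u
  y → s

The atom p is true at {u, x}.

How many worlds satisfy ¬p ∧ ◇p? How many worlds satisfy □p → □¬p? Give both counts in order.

For ¬p ∧ ◇p:
s: ¬p is T, ◇p is F. ✗
t: ¬p is T, ◇p is T. ✓
u: ¬p is F, ◇p is T. ✗
v: ¬p is T, ◇p is T. ✓
w: ¬p is T, ◇p is T. ✓
x: ¬p is F, ◇p is T. ✗
y: ¬p is T, ◇p is F. ✗
— 3 worlds.
For □p → □¬p:
s: □p is F, □¬p is T. ✓
t: □p is F, □¬p is F. ✓
u: □p is F, □¬p is F. ✓
v: □p is F, □¬p is F. ✓
w: □p is F, □¬p is F. ✓
x: □p is T, □¬p is F. ✗
y: □p is F, □¬p is T. ✓
— 6 worlds.

3 and 6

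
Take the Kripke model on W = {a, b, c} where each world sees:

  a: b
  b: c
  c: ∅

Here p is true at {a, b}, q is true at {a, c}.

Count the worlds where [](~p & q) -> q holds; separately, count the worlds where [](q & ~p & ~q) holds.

2 and 1

For [](~p & q) -> q:
a: [](~p & q) is F, q is T. ✓
b: [](~p & q) is T, q is F. ✗
c: [](~p & q) is T, q is T. ✓
— 2 worlds.
For [](q & ~p & ~q):
a: successors {b}; q & ~p & ~q there: b:F. ✗
b: successors {c}; q & ~p & ~q there: c:F. ✗
c: no successors, so [](q & ~p & ~q) holds vacuously. ✓
— 1 world.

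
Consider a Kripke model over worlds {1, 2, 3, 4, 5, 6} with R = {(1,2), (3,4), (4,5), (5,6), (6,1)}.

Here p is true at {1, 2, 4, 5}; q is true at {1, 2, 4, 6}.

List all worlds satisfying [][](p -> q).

1: successors {2}; [](p -> q) there: 2:T. ✓
2: no successors, so [][](p -> q) holds vacuously. ✓
3: successors {4}; [](p -> q) there: 4:F. ✗
4: successors {5}; [](p -> q) there: 5:T. ✓
5: successors {6}; [](p -> q) there: 6:T. ✓
6: successors {1}; [](p -> q) there: 1:T. ✓

{1, 2, 4, 5, 6}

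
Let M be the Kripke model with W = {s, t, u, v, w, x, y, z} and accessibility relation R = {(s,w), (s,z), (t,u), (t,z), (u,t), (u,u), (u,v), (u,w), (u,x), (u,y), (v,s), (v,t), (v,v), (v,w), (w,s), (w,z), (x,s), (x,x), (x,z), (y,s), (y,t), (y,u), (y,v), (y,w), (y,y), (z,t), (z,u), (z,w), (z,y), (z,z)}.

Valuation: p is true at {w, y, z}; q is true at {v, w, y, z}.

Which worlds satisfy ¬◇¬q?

s: ◇¬q is F. ✓
t: ◇¬q is T. ✗
u: ◇¬q is T. ✗
v: ◇¬q is T. ✗
w: ◇¬q is T. ✗
x: ◇¬q is T. ✗
y: ◇¬q is T. ✗
z: ◇¬q is T. ✗

{s}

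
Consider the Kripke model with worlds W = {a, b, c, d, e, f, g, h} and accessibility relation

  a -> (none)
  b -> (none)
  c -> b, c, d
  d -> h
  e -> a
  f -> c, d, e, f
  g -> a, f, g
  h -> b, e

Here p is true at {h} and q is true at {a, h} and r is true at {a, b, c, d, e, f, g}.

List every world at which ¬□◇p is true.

a: □◇p is T. ✗
b: □◇p is T. ✗
c: □◇p is F. ✓
d: □◇p is F. ✓
e: □◇p is F. ✓
f: □◇p is F. ✓
g: □◇p is F. ✓
h: □◇p is F. ✓

{c, d, e, f, g, h}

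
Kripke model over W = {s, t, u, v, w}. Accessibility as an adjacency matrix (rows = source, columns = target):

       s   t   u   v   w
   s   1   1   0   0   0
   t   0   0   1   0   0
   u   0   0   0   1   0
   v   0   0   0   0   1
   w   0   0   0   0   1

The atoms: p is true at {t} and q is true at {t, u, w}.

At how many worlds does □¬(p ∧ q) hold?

4

s: successors {s, t}; ¬(p ∧ q) there: s:T, t:F. ✗
t: successors {u}; ¬(p ∧ q) there: u:T. ✓
u: successors {v}; ¬(p ∧ q) there: v:T. ✓
v: successors {w}; ¬(p ∧ q) there: w:T. ✓
w: successors {w}; ¬(p ∧ q) there: w:T. ✓
Satisfying worlds: {t, u, v, w}.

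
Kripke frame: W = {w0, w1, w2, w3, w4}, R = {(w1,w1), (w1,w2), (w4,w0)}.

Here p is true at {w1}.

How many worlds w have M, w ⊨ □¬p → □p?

4

w0: □¬p is T, □p is T. ✓
w1: □¬p is F, □p is F. ✓
w2: □¬p is T, □p is T. ✓
w3: □¬p is T, □p is T. ✓
w4: □¬p is T, □p is F. ✗
Satisfying worlds: {w0, w1, w2, w3}.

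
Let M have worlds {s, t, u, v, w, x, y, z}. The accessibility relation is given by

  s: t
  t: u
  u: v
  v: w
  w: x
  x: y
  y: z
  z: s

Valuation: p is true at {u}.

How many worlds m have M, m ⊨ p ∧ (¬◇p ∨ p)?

s: p is F, ¬◇p ∨ p is T. ✗
t: p is F, ¬◇p ∨ p is F. ✗
u: p is T, ¬◇p ∨ p is T. ✓
v: p is F, ¬◇p ∨ p is T. ✗
w: p is F, ¬◇p ∨ p is T. ✗
x: p is F, ¬◇p ∨ p is T. ✗
y: p is F, ¬◇p ∨ p is T. ✗
z: p is F, ¬◇p ∨ p is T. ✗
Satisfying worlds: {u}.

1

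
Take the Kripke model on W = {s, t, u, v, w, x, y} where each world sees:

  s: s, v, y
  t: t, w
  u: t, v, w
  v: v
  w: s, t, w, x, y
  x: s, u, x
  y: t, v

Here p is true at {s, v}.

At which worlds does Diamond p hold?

s: successors {s, v, y}; p there: s:T, v:T, y:F. ✓
t: successors {t, w}; p there: t:F, w:F. ✗
u: successors {t, v, w}; p there: t:F, v:T, w:F. ✓
v: successors {v}; p there: v:T. ✓
w: successors {s, t, w, x, y}; p there: s:T, t:F, w:F, x:F, y:F. ✓
x: successors {s, u, x}; p there: s:T, u:F, x:F. ✓
y: successors {t, v}; p there: t:F, v:T. ✓

{s, u, v, w, x, y}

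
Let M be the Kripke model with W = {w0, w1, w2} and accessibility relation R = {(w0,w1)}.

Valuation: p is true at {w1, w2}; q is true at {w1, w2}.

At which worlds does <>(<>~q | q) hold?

{w0}

w0: successors {w1}; <>~q | q there: w1:T. ✓
w1: no successors, so <>(<>~q | q) fails. ✗
w2: no successors, so <>(<>~q | q) fails. ✗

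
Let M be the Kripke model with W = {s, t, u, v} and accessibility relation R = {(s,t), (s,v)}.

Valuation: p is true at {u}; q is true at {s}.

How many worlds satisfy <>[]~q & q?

1

s: <>[]~q is T, q is T. ✓
t: <>[]~q is F, q is F. ✗
u: <>[]~q is F, q is F. ✗
v: <>[]~q is F, q is F. ✗
Satisfying worlds: {s}.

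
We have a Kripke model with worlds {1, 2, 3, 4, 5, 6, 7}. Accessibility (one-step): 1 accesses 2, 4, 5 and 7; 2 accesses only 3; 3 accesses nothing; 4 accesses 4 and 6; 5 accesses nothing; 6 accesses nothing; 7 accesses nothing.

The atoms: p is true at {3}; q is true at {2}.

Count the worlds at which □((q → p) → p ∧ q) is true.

4

1: successors {2, 4, 5, 7}; (q → p) → p ∧ q there: 2:T, 4:F, 5:F, 7:F. ✗
2: successors {3}; (q → p) → p ∧ q there: 3:F. ✗
3: no successors, so □((q → p) → p ∧ q) holds vacuously. ✓
4: successors {4, 6}; (q → p) → p ∧ q there: 4:F, 6:F. ✗
5: no successors, so □((q → p) → p ∧ q) holds vacuously. ✓
6: no successors, so □((q → p) → p ∧ q) holds vacuously. ✓
7: no successors, so □((q → p) → p ∧ q) holds vacuously. ✓
Satisfying worlds: {3, 5, 6, 7}.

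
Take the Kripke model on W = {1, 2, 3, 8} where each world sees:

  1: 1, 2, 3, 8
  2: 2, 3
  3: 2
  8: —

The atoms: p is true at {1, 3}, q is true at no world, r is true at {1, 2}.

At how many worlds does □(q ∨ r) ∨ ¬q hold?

4

1: □(q ∨ r) is F, ¬q is T. ✓
2: □(q ∨ r) is F, ¬q is T. ✓
3: □(q ∨ r) is T, ¬q is T. ✓
8: □(q ∨ r) is T, ¬q is T. ✓
Satisfying worlds: {1, 2, 3, 8}.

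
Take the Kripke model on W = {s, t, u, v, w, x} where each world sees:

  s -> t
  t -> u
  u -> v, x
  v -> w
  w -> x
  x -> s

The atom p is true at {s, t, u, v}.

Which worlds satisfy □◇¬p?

{t, v}

s: successors {t}; ◇¬p there: t:F. ✗
t: successors {u}; ◇¬p there: u:T. ✓
u: successors {v, x}; ◇¬p there: v:T, x:F. ✗
v: successors {w}; ◇¬p there: w:T. ✓
w: successors {x}; ◇¬p there: x:F. ✗
x: successors {s}; ◇¬p there: s:F. ✗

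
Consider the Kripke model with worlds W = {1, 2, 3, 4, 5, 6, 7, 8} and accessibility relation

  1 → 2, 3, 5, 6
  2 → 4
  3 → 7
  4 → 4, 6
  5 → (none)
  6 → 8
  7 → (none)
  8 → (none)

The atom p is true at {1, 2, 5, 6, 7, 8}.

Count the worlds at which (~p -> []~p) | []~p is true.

1: ~p -> []~p is T, []~p is F. ✓
2: ~p -> []~p is T, []~p is T. ✓
3: ~p -> []~p is F, []~p is F. ✗
4: ~p -> []~p is F, []~p is F. ✗
5: ~p -> []~p is T, []~p is T. ✓
6: ~p -> []~p is T, []~p is F. ✓
7: ~p -> []~p is T, []~p is T. ✓
8: ~p -> []~p is T, []~p is T. ✓
Satisfying worlds: {1, 2, 5, 6, 7, 8}.

6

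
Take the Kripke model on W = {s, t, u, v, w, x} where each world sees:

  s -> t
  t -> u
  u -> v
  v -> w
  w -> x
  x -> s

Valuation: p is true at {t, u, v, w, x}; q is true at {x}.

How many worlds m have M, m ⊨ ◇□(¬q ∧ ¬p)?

s: successors {t}; □(¬q ∧ ¬p) there: t:F. ✗
t: successors {u}; □(¬q ∧ ¬p) there: u:F. ✗
u: successors {v}; □(¬q ∧ ¬p) there: v:F. ✗
v: successors {w}; □(¬q ∧ ¬p) there: w:F. ✗
w: successors {x}; □(¬q ∧ ¬p) there: x:T. ✓
x: successors {s}; □(¬q ∧ ¬p) there: s:F. ✗
Satisfying worlds: {w}.

1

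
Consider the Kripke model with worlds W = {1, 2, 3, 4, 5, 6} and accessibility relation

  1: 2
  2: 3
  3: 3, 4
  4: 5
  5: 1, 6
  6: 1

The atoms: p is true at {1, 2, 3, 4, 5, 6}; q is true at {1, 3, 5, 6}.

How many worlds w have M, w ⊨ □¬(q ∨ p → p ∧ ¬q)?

4

1: successors {2}; ¬(q ∨ p → p ∧ ¬q) there: 2:F. ✗
2: successors {3}; ¬(q ∨ p → p ∧ ¬q) there: 3:T. ✓
3: successors {3, 4}; ¬(q ∨ p → p ∧ ¬q) there: 3:T, 4:F. ✗
4: successors {5}; ¬(q ∨ p → p ∧ ¬q) there: 5:T. ✓
5: successors {1, 6}; ¬(q ∨ p → p ∧ ¬q) there: 1:T, 6:T. ✓
6: successors {1}; ¬(q ∨ p → p ∧ ¬q) there: 1:T. ✓
Satisfying worlds: {2, 4, 5, 6}.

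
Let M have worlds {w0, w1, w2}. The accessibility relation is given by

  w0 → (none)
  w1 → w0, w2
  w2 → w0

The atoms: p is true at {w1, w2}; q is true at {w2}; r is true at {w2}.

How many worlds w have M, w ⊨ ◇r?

w0: no successors, so ◇r fails. ✗
w1: successors {w0, w2}; r there: w0:F, w2:T. ✓
w2: successors {w0}; r there: w0:F. ✗
Satisfying worlds: {w1}.

1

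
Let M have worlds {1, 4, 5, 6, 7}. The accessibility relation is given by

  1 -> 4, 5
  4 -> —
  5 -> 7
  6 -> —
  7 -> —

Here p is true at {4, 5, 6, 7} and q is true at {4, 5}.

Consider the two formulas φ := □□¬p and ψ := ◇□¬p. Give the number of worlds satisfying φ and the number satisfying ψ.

4 and 2

For □□¬p:
1: successors {4, 5}; □¬p there: 4:T, 5:F. ✗
4: no successors, so □□¬p holds vacuously. ✓
5: successors {7}; □¬p there: 7:T. ✓
6: no successors, so □□¬p holds vacuously. ✓
7: no successors, so □□¬p holds vacuously. ✓
— 4 worlds.
For ◇□¬p:
1: successors {4, 5}; □¬p there: 4:T, 5:F. ✓
4: no successors, so ◇□¬p fails. ✗
5: successors {7}; □¬p there: 7:T. ✓
6: no successors, so ◇□¬p fails. ✗
7: no successors, so ◇□¬p fails. ✗
— 2 worlds.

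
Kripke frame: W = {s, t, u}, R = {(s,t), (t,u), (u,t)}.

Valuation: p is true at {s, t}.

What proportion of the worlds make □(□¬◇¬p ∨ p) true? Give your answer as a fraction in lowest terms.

2/3

s: successors {t}; □¬◇¬p ∨ p there: t:T. ✓
t: successors {u}; □¬◇¬p ∨ p there: u:F. ✗
u: successors {t}; □¬◇¬p ∨ p there: t:T. ✓
That's 2 of 3 worlds, so 2/3.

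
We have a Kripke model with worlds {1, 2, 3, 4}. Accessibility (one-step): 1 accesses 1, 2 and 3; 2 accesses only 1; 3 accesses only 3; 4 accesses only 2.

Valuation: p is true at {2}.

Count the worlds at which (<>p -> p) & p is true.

1: <>p -> p is F, p is F. ✗
2: <>p -> p is T, p is T. ✓
3: <>p -> p is T, p is F. ✗
4: <>p -> p is F, p is F. ✗
Satisfying worlds: {2}.

1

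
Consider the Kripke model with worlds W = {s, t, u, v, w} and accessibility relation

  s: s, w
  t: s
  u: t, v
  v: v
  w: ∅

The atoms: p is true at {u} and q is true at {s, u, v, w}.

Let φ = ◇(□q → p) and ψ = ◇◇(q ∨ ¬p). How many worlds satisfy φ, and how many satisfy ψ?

0 and 4

For ◇(□q → p):
s: successors {s, w}; □q → p there: s:F, w:F. ✗
t: successors {s}; □q → p there: s:F. ✗
u: successors {t, v}; □q → p there: t:F, v:F. ✗
v: successors {v}; □q → p there: v:F. ✗
w: no successors, so ◇(□q → p) fails. ✗
— 0 worlds.
For ◇◇(q ∨ ¬p):
s: successors {s, w}; ◇(q ∨ ¬p) there: s:T, w:F. ✓
t: successors {s}; ◇(q ∨ ¬p) there: s:T. ✓
u: successors {t, v}; ◇(q ∨ ¬p) there: t:T, v:T. ✓
v: successors {v}; ◇(q ∨ ¬p) there: v:T. ✓
w: no successors, so ◇◇(q ∨ ¬p) fails. ✗
— 4 worlds.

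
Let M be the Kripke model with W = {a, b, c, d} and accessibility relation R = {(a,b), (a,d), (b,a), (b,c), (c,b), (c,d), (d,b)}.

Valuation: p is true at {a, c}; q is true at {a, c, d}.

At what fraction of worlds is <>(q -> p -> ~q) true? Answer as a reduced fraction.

a: successors {b, d}; q -> p -> ~q there: b:T, d:T. ✓
b: successors {a, c}; q -> p -> ~q there: a:F, c:F. ✗
c: successors {b, d}; q -> p -> ~q there: b:T, d:T. ✓
d: successors {b}; q -> p -> ~q there: b:T. ✓
That's 3 of 4 worlds, so 3/4.

3/4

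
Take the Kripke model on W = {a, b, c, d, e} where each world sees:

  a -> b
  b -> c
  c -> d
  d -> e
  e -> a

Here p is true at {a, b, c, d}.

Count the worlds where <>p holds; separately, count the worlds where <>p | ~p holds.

For <>p:
a: successors {b}; p there: b:T. ✓
b: successors {c}; p there: c:T. ✓
c: successors {d}; p there: d:T. ✓
d: successors {e}; p there: e:F. ✗
e: successors {a}; p there: a:T. ✓
— 4 worlds.
For <>p | ~p:
a: <>p is T, ~p is F. ✓
b: <>p is T, ~p is F. ✓
c: <>p is T, ~p is F. ✓
d: <>p is F, ~p is F. ✗
e: <>p is T, ~p is T. ✓
— 4 worlds.

4 and 4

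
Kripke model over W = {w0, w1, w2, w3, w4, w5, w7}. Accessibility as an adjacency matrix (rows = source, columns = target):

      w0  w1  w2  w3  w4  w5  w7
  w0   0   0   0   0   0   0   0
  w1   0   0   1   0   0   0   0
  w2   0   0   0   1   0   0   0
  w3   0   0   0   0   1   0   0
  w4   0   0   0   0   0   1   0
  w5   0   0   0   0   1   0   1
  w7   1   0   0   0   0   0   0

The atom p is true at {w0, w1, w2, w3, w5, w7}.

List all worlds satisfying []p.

w0: no successors, so []p holds vacuously. ✓
w1: successors {w2}; p there: w2:T. ✓
w2: successors {w3}; p there: w3:T. ✓
w3: successors {w4}; p there: w4:F. ✗
w4: successors {w5}; p there: w5:T. ✓
w5: successors {w4, w7}; p there: w4:F, w7:T. ✗
w7: successors {w0}; p there: w0:T. ✓

{w0, w1, w2, w4, w7}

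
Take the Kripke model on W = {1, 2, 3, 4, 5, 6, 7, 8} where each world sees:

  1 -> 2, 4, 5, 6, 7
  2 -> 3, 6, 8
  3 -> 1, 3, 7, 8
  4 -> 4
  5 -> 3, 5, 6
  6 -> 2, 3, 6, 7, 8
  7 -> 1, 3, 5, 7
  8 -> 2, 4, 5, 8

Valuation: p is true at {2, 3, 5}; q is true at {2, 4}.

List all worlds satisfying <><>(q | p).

{1, 2, 3, 4, 5, 6, 7, 8}

1: successors {2, 4, 5, 6, 7}; <>(q | p) there: 2:T, 4:T, 5:T, 6:T, 7:T. ✓
2: successors {3, 6, 8}; <>(q | p) there: 3:T, 6:T, 8:T. ✓
3: successors {1, 3, 7, 8}; <>(q | p) there: 1:T, 3:T, 7:T, 8:T. ✓
4: successors {4}; <>(q | p) there: 4:T. ✓
5: successors {3, 5, 6}; <>(q | p) there: 3:T, 5:T, 6:T. ✓
6: successors {2, 3, 6, 7, 8}; <>(q | p) there: 2:T, 3:T, 6:T, 7:T, 8:T. ✓
7: successors {1, 3, 5, 7}; <>(q | p) there: 1:T, 3:T, 5:T, 7:T. ✓
8: successors {2, 4, 5, 8}; <>(q | p) there: 2:T, 4:T, 5:T, 8:T. ✓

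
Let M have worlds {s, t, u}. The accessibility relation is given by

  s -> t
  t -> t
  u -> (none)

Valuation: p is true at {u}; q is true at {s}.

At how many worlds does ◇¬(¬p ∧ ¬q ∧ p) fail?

s: successors {t}; ¬(¬p ∧ ¬q ∧ p) there: t:T. ✓
t: successors {t}; ¬(¬p ∧ ¬q ∧ p) there: t:T. ✓
u: no successors, so ◇¬(¬p ∧ ¬q ∧ p) fails. ✗
Satisfying worlds: {s, t}.
So ◇¬(¬p ∧ ¬q ∧ p) fails at the other 1 world.

1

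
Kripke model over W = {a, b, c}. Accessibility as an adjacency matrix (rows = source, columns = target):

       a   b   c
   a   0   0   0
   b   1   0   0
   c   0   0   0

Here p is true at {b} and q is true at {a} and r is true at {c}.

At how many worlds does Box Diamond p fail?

a: no successors, so Box Diamond p holds vacuously. ✓
b: successors {a}; Diamond p there: a:F. ✗
c: no successors, so Box Diamond p holds vacuously. ✓
Satisfying worlds: {a, c}.
So Box Diamond p fails at the other 1 world.

1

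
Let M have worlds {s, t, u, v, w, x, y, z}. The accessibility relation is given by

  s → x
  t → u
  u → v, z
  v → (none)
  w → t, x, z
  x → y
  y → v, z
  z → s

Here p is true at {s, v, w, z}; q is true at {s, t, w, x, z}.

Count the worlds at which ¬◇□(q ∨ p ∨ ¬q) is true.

1

s: ◇□(q ∨ p ∨ ¬q) is T. ✗
t: ◇□(q ∨ p ∨ ¬q) is T. ✗
u: ◇□(q ∨ p ∨ ¬q) is T. ✗
v: ◇□(q ∨ p ∨ ¬q) is F. ✓
w: ◇□(q ∨ p ∨ ¬q) is T. ✗
x: ◇□(q ∨ p ∨ ¬q) is T. ✗
y: ◇□(q ∨ p ∨ ¬q) is T. ✗
z: ◇□(q ∨ p ∨ ¬q) is T. ✗
Satisfying worlds: {v}.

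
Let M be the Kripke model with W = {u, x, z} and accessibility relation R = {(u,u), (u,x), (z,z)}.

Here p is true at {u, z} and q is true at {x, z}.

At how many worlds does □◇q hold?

u: successors {u, x}; ◇q there: u:T, x:F. ✗
x: no successors, so □◇q holds vacuously. ✓
z: successors {z}; ◇q there: z:T. ✓
Satisfying worlds: {x, z}.

2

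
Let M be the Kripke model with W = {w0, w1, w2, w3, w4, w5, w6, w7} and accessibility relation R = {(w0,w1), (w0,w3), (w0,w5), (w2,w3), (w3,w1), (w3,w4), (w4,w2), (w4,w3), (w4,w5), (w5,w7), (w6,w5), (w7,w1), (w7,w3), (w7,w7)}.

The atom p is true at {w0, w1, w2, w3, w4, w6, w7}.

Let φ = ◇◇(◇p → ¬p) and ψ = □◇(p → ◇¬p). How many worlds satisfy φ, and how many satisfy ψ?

6 and 2

For ◇◇(◇p → ¬p):
w0: successors {w1, w3, w5}; ◇(◇p → ¬p) there: w1:F, w3:T, w5:F. ✓
w1: no successors, so ◇◇(◇p → ¬p) fails. ✗
w2: successors {w3}; ◇(◇p → ¬p) there: w3:T. ✓
w3: successors {w1, w4}; ◇(◇p → ¬p) there: w1:F, w4:T. ✓
w4: successors {w2, w3, w5}; ◇(◇p → ¬p) there: w2:F, w3:T, w5:F. ✓
w5: successors {w7}; ◇(◇p → ¬p) there: w7:T. ✓
w6: successors {w5}; ◇(◇p → ¬p) there: w5:F. ✗
w7: successors {w1, w3, w7}; ◇(◇p → ¬p) there: w1:F, w3:T, w7:T. ✓
— 6 worlds.
For □◇(p → ◇¬p):
w0: successors {w1, w3, w5}; ◇(p → ◇¬p) there: w1:F, w3:T, w5:F. ✗
w1: no successors, so □◇(p → ◇¬p) holds vacuously. ✓
w2: successors {w3}; ◇(p → ◇¬p) there: w3:T. ✓
w3: successors {w1, w4}; ◇(p → ◇¬p) there: w1:F, w4:T. ✗
w4: successors {w2, w3, w5}; ◇(p → ◇¬p) there: w2:F, w3:T, w5:F. ✗
w5: successors {w7}; ◇(p → ◇¬p) there: w7:F. ✗
w6: successors {w5}; ◇(p → ◇¬p) there: w5:F. ✗
w7: successors {w1, w3, w7}; ◇(p → ◇¬p) there: w1:F, w3:T, w7:F. ✗
— 2 worlds.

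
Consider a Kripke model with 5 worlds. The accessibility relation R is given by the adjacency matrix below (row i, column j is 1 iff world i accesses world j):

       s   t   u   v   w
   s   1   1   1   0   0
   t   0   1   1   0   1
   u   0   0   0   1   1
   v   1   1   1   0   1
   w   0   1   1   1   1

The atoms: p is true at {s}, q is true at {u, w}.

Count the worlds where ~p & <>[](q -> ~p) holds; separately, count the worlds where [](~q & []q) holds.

For ~p & <>[](q -> ~p):
s: ~p is F, <>[](q -> ~p) is T. ✗
t: ~p is T, <>[](q -> ~p) is T. ✓
u: ~p is T, <>[](q -> ~p) is T. ✓
v: ~p is T, <>[](q -> ~p) is T. ✓
w: ~p is T, <>[](q -> ~p) is T. ✓
— 4 worlds.
For [](~q & []q):
s: successors {s, t, u}; ~q & []q there: s:F, t:F, u:F. ✗
t: successors {t, u, w}; ~q & []q there: t:F, u:F, w:F. ✗
u: successors {v, w}; ~q & []q there: v:F, w:F. ✗
v: successors {s, t, u, w}; ~q & []q there: s:F, t:F, u:F, w:F. ✗
w: successors {t, u, v, w}; ~q & []q there: t:F, u:F, v:F, w:F. ✗
— 0 worlds.

4 and 0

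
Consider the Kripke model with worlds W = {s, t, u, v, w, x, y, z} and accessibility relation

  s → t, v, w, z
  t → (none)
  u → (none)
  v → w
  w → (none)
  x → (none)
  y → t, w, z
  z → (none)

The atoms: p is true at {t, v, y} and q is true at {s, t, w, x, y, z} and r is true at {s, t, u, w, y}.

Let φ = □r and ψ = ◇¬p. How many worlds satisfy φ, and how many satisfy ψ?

For □r:
s: successors {t, v, w, z}; r there: t:T, v:F, w:T, z:F. ✗
t: no successors, so □r holds vacuously. ✓
u: no successors, so □r holds vacuously. ✓
v: successors {w}; r there: w:T. ✓
w: no successors, so □r holds vacuously. ✓
x: no successors, so □r holds vacuously. ✓
y: successors {t, w, z}; r there: t:T, w:T, z:F. ✗
z: no successors, so □r holds vacuously. ✓
— 6 worlds.
For ◇¬p:
s: successors {t, v, w, z}; ¬p there: t:F, v:F, w:T, z:T. ✓
t: no successors, so ◇¬p fails. ✗
u: no successors, so ◇¬p fails. ✗
v: successors {w}; ¬p there: w:T. ✓
w: no successors, so ◇¬p fails. ✗
x: no successors, so ◇¬p fails. ✗
y: successors {t, w, z}; ¬p there: t:F, w:T, z:T. ✓
z: no successors, so ◇¬p fails. ✗
— 3 worlds.

6 and 3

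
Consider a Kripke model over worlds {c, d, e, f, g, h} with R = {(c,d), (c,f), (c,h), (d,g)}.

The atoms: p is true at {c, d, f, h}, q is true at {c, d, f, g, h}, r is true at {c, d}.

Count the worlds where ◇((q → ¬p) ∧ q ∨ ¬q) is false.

c: successors {d, f, h}; (q → ¬p) ∧ q ∨ ¬q there: d:F, f:F, h:F. ✗
d: successors {g}; (q → ¬p) ∧ q ∨ ¬q there: g:T. ✓
e: no successors, so ◇((q → ¬p) ∧ q ∨ ¬q) fails. ✗
f: no successors, so ◇((q → ¬p) ∧ q ∨ ¬q) fails. ✗
g: no successors, so ◇((q → ¬p) ∧ q ∨ ¬q) fails. ✗
h: no successors, so ◇((q → ¬p) ∧ q ∨ ¬q) fails. ✗
Satisfying worlds: {d}.
So ◇((q → ¬p) ∧ q ∨ ¬q) fails at the other 5 worlds.

5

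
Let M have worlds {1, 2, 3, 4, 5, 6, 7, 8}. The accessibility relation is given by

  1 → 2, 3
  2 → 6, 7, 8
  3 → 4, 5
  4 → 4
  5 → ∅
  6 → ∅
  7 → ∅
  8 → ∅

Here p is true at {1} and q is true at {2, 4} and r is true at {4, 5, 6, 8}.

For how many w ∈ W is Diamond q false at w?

1: successors {2, 3}; q there: 2:T, 3:F. ✓
2: successors {6, 7, 8}; q there: 6:F, 7:F, 8:F. ✗
3: successors {4, 5}; q there: 4:T, 5:F. ✓
4: successors {4}; q there: 4:T. ✓
5: no successors, so Diamond q fails. ✗
6: no successors, so Diamond q fails. ✗
7: no successors, so Diamond q fails. ✗
8: no successors, so Diamond q fails. ✗
Satisfying worlds: {1, 3, 4}.
So Diamond q fails at the other 5 worlds.

5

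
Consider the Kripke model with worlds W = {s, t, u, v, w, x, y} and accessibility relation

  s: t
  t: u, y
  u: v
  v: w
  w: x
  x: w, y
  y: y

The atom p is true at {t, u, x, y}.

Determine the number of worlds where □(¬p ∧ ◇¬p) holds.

s: successors {t}; ¬p ∧ ◇¬p there: t:F. ✗
t: successors {u, y}; ¬p ∧ ◇¬p there: u:F, y:F. ✗
u: successors {v}; ¬p ∧ ◇¬p there: v:T. ✓
v: successors {w}; ¬p ∧ ◇¬p there: w:F. ✗
w: successors {x}; ¬p ∧ ◇¬p there: x:F. ✗
x: successors {w, y}; ¬p ∧ ◇¬p there: w:F, y:F. ✗
y: successors {y}; ¬p ∧ ◇¬p there: y:F. ✗
Satisfying worlds: {u}.

1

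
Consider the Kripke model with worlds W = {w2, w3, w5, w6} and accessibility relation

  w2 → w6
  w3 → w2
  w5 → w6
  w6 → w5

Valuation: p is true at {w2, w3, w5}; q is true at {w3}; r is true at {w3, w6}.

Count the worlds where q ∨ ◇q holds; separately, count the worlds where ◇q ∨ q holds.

For q ∨ ◇q:
w2: q is F, ◇q is F. ✗
w3: q is T, ◇q is F. ✓
w5: q is F, ◇q is F. ✗
w6: q is F, ◇q is F. ✗
— 1 world.
For ◇q ∨ q:
w2: ◇q is F, q is F. ✗
w3: ◇q is F, q is T. ✓
w5: ◇q is F, q is F. ✗
w6: ◇q is F, q is F. ✗
— 1 world.

1 and 1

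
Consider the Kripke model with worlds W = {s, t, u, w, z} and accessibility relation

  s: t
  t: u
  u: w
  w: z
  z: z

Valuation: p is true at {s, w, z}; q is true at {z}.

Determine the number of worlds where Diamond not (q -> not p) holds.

2

s: successors {t}; not (q -> not p) there: t:F. ✗
t: successors {u}; not (q -> not p) there: u:F. ✗
u: successors {w}; not (q -> not p) there: w:F. ✗
w: successors {z}; not (q -> not p) there: z:T. ✓
z: successors {z}; not (q -> not p) there: z:T. ✓
Satisfying worlds: {w, z}.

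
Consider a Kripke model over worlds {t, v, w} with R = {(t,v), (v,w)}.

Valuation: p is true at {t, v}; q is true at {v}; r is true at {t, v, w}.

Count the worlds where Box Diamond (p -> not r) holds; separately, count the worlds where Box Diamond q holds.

For Box Diamond (p -> not r):
t: successors {v}; Diamond (p -> not r) there: v:T. ✓
v: successors {w}; Diamond (p -> not r) there: w:F. ✗
w: no successors, so Box Diamond (p -> not r) holds vacuously. ✓
— 2 worlds.
For Box Diamond q:
t: successors {v}; Diamond q there: v:F. ✗
v: successors {w}; Diamond q there: w:F. ✗
w: no successors, so Box Diamond q holds vacuously. ✓
— 1 world.

2 and 1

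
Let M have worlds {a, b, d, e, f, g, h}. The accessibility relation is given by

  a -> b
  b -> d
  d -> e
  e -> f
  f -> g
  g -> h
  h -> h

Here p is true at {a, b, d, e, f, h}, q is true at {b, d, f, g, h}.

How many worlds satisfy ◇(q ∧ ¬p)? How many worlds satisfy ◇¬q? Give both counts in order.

1 and 1

For ◇(q ∧ ¬p):
a: successors {b}; q ∧ ¬p there: b:F. ✗
b: successors {d}; q ∧ ¬p there: d:F. ✗
d: successors {e}; q ∧ ¬p there: e:F. ✗
e: successors {f}; q ∧ ¬p there: f:F. ✗
f: successors {g}; q ∧ ¬p there: g:T. ✓
g: successors {h}; q ∧ ¬p there: h:F. ✗
h: successors {h}; q ∧ ¬p there: h:F. ✗
— 1 world.
For ◇¬q:
a: successors {b}; ¬q there: b:F. ✗
b: successors {d}; ¬q there: d:F. ✗
d: successors {e}; ¬q there: e:T. ✓
e: successors {f}; ¬q there: f:F. ✗
f: successors {g}; ¬q there: g:F. ✗
g: successors {h}; ¬q there: h:F. ✗
h: successors {h}; ¬q there: h:F. ✗
— 1 world.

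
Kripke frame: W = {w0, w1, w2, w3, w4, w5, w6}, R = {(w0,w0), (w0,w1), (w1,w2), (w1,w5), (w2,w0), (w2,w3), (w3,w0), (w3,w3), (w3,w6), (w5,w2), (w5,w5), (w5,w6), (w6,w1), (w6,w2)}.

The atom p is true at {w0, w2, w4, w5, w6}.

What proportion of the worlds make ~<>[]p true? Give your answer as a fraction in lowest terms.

w0: <>[]p is T. ✗
w1: <>[]p is T. ✗
w2: <>[]p is F. ✓
w3: <>[]p is F. ✓
w4: <>[]p is F. ✓
w5: <>[]p is T. ✗
w6: <>[]p is T. ✗
That's 3 of 7 worlds, so 3/7.

3/7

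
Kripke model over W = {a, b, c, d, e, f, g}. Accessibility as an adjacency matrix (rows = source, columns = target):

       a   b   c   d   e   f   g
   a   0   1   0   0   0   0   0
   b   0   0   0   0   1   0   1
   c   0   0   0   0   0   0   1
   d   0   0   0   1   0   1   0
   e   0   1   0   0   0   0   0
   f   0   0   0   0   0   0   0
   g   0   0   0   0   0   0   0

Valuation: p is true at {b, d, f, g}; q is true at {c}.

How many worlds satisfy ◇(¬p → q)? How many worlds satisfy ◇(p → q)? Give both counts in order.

5 and 1

For ◇(¬p → q):
a: successors {b}; ¬p → q there: b:T. ✓
b: successors {e, g}; ¬p → q there: e:F, g:T. ✓
c: successors {g}; ¬p → q there: g:T. ✓
d: successors {d, f}; ¬p → q there: d:T, f:T. ✓
e: successors {b}; ¬p → q there: b:T. ✓
f: no successors, so ◇(¬p → q) fails. ✗
g: no successors, so ◇(¬p → q) fails. ✗
— 5 worlds.
For ◇(p → q):
a: successors {b}; p → q there: b:F. ✗
b: successors {e, g}; p → q there: e:T, g:F. ✓
c: successors {g}; p → q there: g:F. ✗
d: successors {d, f}; p → q there: d:F, f:F. ✗
e: successors {b}; p → q there: b:F. ✗
f: no successors, so ◇(p → q) fails. ✗
g: no successors, so ◇(p → q) fails. ✗
— 1 world.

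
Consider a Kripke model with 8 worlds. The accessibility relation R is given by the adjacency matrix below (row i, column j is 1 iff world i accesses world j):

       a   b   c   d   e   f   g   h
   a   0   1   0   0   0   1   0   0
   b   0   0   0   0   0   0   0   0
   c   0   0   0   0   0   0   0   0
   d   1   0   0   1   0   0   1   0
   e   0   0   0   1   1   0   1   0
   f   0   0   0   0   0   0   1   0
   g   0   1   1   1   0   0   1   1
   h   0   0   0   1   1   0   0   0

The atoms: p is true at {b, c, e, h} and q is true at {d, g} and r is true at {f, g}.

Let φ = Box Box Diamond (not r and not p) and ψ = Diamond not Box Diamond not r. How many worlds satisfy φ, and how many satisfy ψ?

For Box Box Diamond (not r and not p):
a: successors {b, f}; Box Diamond (not r and not p) there: b:T, f:T. ✓
b: no successors, so Box Box Diamond (not r and not p) holds vacuously. ✓
c: no successors, so Box Box Diamond (not r and not p) holds vacuously. ✓
d: successors {a, d, g}; Box Diamond (not r and not p) there: a:F, d:F, g:F. ✗
e: successors {d, e, g}; Box Diamond (not r and not p) there: d:F, e:T, g:F. ✗
f: successors {g}; Box Diamond (not r and not p) there: g:F. ✗
g: successors {b, c, d, g, h}; Box Diamond (not r and not p) there: b:T, c:T, d:F, g:F, h:T. ✗
h: successors {d, e}; Box Diamond (not r and not p) there: d:F, e:T. ✗
— 3 worlds.
For Diamond not Box Diamond not r:
a: successors {b, f}; not Box Diamond not r there: b:F, f:F. ✗
b: no successors, so Diamond not Box Diamond not r fails. ✗
c: no successors, so Diamond not Box Diamond not r fails. ✗
d: successors {a, d, g}; not Box Diamond not r there: a:T, d:F, g:T. ✓
e: successors {d, e, g}; not Box Diamond not r there: d:F, e:F, g:T. ✓
f: successors {g}; not Box Diamond not r there: g:T. ✓
g: successors {b, c, d, g, h}; not Box Diamond not r there: b:F, c:F, d:F, g:T, h:F. ✓
h: successors {d, e}; not Box Diamond not r there: d:F, e:F. ✗
— 4 worlds.

3 and 4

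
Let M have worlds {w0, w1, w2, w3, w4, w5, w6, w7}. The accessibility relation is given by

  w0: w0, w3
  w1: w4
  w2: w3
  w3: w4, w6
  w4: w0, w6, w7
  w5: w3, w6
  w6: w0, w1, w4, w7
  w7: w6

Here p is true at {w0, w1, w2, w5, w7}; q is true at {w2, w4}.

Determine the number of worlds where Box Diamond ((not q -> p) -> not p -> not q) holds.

w0: successors {w0, w3}; Diamond ((not q -> p) -> not p -> not q) there: w0:T, w3:T. ✓
w1: successors {w4}; Diamond ((not q -> p) -> not p -> not q) there: w4:T. ✓
w2: successors {w3}; Diamond ((not q -> p) -> not p -> not q) there: w3:T. ✓
w3: successors {w4, w6}; Diamond ((not q -> p) -> not p -> not q) there: w4:T, w6:T. ✓
w4: successors {w0, w6, w7}; Diamond ((not q -> p) -> not p -> not q) there: w0:T, w6:T, w7:T. ✓
w5: successors {w3, w6}; Diamond ((not q -> p) -> not p -> not q) there: w3:T, w6:T. ✓
w6: successors {w0, w1, w4, w7}; Diamond ((not q -> p) -> not p -> not q) there: w0:T, w1:F, w4:T, w7:T. ✗
w7: successors {w6}; Diamond ((not q -> p) -> not p -> not q) there: w6:T. ✓
Satisfying worlds: {w0, w1, w2, w3, w4, w5, w7}.

7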